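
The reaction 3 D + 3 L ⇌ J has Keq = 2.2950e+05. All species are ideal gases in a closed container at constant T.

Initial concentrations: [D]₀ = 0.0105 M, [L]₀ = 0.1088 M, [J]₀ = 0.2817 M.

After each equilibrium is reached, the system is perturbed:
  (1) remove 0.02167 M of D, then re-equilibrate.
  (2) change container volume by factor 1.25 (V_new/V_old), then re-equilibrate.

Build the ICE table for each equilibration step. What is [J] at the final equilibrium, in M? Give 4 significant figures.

Q₀ = 1.8894e+08 vs Keq = 2.2950e+05 ⇒ Q>K, reverse
Step 1:
                    D           L           J
  Initial      0.0105      0.1088      0.2817
  Change      0.05388     0.05388    -0.01796
  Equil       0.06438      0.1627      0.2637
  solve Keq expr → x = -0.01796; check Q = 2.2950e+05
Then remove 0.02167 M of D.
Step 2:
                    D           L           J
  Initial     0.04271      0.1627      0.2637
  Change      0.01564     0.01564   -0.005212
  Equil       0.05835      0.1783      0.2585
  solve Keq expr → x = -0.005212; check Q = 2.2950e+05
Then change container volume by factor 1.25 (V_new/V_old).
Step 3:
                    D           L           J
  Initial     0.04668      0.1427      0.2068
  Change      0.01436     0.01436   -0.004786
  Equil       0.06104       0.157       0.202
  solve Keq expr → x = -0.004786; check Q = 2.2950e+05

[J]_eq = 0.202 M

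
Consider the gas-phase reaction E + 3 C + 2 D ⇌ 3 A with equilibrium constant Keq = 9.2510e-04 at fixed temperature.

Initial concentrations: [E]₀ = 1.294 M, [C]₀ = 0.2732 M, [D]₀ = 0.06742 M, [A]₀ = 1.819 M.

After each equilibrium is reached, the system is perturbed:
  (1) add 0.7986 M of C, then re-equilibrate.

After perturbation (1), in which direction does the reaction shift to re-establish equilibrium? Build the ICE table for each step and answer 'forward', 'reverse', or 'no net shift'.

Direction: forward

Q₀ = 5.0182e+04 vs Keq = 9.2510e-04 ⇒ Q>K, reverse
Step 1:
                  E         C         D         A
  init        1.294    0.2732   0.06742     1.819
  Δ           0.527     1.581     1.054    -1.581
  eq          1.821     1.854     1.121    0.2381
  solve Keq expr → x = -0.527; check Q = 9.2510e-04
Then add 0.7986 M of C.
Step 2:
                  E         C         D         A
  init        1.821     2.653     1.121    0.2381
  Δ        -0.02671  -0.08012  -0.05342   0.08012
  eq          1.794     2.573     1.068    0.3182
  solve Keq expr → x = 0.02671; check Q = 9.2510e-04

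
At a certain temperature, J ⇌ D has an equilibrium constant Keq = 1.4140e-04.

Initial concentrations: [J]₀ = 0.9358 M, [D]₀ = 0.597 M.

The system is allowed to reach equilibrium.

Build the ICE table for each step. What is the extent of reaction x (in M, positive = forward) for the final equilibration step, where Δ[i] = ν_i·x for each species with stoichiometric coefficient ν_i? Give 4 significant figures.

Q₀ = 0.638 vs Keq = 1.4140e-04 ⇒ Q>K, reverse
Step 1:
                    J           D
  I            0.9358       0.597
  C            0.5968     -0.5968
  E             1.533  2.1671e-04
  solve Keq expr → x = -0.5968; check Q = 1.4140e-04

x = -0.5968 M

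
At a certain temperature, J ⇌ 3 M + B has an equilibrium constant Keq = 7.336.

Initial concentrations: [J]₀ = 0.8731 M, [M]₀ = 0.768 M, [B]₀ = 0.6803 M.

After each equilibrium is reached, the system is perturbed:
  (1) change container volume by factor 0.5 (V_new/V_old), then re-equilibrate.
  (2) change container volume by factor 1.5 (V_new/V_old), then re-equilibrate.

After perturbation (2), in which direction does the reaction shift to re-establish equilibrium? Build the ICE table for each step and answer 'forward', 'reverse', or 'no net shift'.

Q₀ = 0.353 vs Keq = 7.336 ⇒ Q<K, forward
Step 1:
                  J         M         B
  I          0.8731     0.768    0.6803
  C         -0.2904    0.8711    0.2904
  E          0.5827     1.639    0.9707
  solve Keq expr → x = 0.2904; check Q = 7.336
Then change container volume by factor 0.5 (V_new/V_old).
Step 2:
                  J         M         B
  I           1.165     3.278     1.941
  C          0.4326    -1.298   -0.4326
  E           1.598     1.981     1.509
  solve Keq expr → x = -0.4326; check Q = 7.336
Then change container volume by factor 1.5 (V_new/V_old).
Step 3:
                  J         M         B
  I           1.065      1.32     1.006
  C         -0.1565    0.4696    0.1565
  E          0.9088      1.79     1.162
  solve Keq expr → x = 0.1565; check Q = 7.336

Direction: forward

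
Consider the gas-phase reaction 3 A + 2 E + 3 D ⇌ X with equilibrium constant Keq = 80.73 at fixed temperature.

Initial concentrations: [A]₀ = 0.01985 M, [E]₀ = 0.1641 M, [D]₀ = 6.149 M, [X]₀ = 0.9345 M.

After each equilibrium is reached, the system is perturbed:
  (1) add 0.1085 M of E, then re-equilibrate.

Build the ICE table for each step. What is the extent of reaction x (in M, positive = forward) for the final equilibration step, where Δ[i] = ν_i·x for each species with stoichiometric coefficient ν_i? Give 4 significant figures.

Q₀ = 1.9084e+04 vs Keq = 80.73 ⇒ Q>K, reverse
Step 1:
                   A          E          D          X
  init       0.01985     0.1641      6.149     0.9345
  Δ          0.07969    0.05313    0.07969   -0.02656
  eq         0.09954     0.2172      6.229     0.9079
  solve Keq expr → x = -0.02656; check Q = 80.73
Then add 0.1085 M of E.
Step 2:
                   A          E          D          X
  init       0.09954     0.3257      6.229     0.9079
  Δ         -0.02085    -0.0139   -0.02085   0.006952
  eq         0.07869     0.3118      6.208     0.9149
  solve Keq expr → x = 0.006952; check Q = 80.73

x = 0.006952 M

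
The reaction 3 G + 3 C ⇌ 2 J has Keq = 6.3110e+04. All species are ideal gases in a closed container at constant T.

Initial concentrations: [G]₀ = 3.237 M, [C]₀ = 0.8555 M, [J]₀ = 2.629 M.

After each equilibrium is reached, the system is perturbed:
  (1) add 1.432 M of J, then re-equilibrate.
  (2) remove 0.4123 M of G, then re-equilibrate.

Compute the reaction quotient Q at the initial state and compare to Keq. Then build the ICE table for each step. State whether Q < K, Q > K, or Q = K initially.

Q₀ = 0.3255; Q < K (proceeds forward)

Q₀ = 0.3255 vs Keq = 6.3110e+04 ⇒ Q<K, forward
Step 1:
                  G         C         J
  init        3.237    0.8555     2.629
  Δ         -0.8329   -0.8329    0.5553
  eq          2.404   0.02261     3.184
  solve Keq expr → x = 0.2776; check Q = 6.3110e+04
Then add 1.432 M of J.
Step 2:
                  G         C         J
  init        2.404   0.02261     4.616
  Δ         0.00626   0.00626 -0.004173
  eq           2.41   0.02887     4.612
  solve Keq expr → x = -0.002087; check Q = 6.3110e+04
Then remove 0.4123 M of G.
Step 3:
                  G         C         J
  init        1.998   0.02887     4.612
  Δ        0.005837  0.005837 -0.003891
  eq          2.004   0.03471     4.608
  solve Keq expr → x = -0.001946; check Q = 6.3110e+04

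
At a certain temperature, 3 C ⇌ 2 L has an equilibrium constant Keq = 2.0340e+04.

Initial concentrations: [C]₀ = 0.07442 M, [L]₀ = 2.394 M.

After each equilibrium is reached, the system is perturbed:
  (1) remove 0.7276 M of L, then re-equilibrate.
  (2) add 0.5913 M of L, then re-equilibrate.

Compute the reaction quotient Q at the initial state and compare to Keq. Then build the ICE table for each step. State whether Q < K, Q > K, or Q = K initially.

Q₀ = 1.3905e+04; Q < K (proceeds forward)

Q₀ = 1.3905e+04 vs Keq = 2.0340e+04 ⇒ Q<K, forward
Step 1:
                    C           L
  Initial     0.07442       2.394
  Change    -0.008754    0.005836
  Equil       0.06567         2.4
  solve Keq expr → x = 0.002918; check Q = 2.0340e+04
Then remove 0.7276 M of L.
Step 2:
                    C           L
  Initial     0.06567       1.672
  Change     -0.01386    0.009243
  Equil        0.0518       1.681
  solve Keq expr → x = 0.004621; check Q = 2.0340e+04
Then add 0.5913 M of L.
Step 3:
                    C           L
  Initial      0.0518       2.273
  Change      0.01138   -0.007589
  Equil       0.06319       2.265
  solve Keq expr → x = -0.003795; check Q = 2.0340e+04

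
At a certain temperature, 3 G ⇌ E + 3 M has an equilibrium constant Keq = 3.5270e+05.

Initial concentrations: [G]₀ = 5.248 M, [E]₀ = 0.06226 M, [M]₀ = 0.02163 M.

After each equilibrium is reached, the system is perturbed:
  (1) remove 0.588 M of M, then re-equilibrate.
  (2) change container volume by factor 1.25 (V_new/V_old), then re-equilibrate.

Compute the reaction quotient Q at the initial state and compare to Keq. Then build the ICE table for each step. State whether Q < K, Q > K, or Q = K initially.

Q₀ = 4.3591e-09; Q < K (proceeds forward)

Q₀ = 4.3591e-09 vs Keq = 3.5270e+05 ⇒ Q<K, forward
Step 1:
                    G           E           M
  init          5.248     0.06226     0.02163
  Δ            -5.159        1.72       5.159
  eq           0.0889       1.782       5.181
  solve Keq expr → x = 1.72; check Q = 3.5270e+05
Then remove 0.588 M of M.
Step 2:
                    G           E           M
  init         0.0889       1.782       4.593
  Δ         -0.009872    0.003291    0.009872
  eq          0.07903       1.785       4.603
  solve Keq expr → x = 0.003291; check Q = 3.5270e+05
Then change container volume by factor 1.25 (V_new/V_old).
Step 3:
                    G           E           M
  init        0.06322       1.428       3.682
  Δ         -0.004441     0.00148    0.004441
  eq          0.05878        1.43       3.687
  solve Keq expr → x = 0.00148; check Q = 3.5270e+05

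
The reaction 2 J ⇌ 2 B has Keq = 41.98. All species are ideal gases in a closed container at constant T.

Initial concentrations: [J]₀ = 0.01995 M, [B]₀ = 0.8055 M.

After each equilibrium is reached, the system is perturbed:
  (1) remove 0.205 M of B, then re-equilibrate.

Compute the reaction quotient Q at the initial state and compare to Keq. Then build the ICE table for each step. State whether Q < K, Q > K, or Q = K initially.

Q₀ = 1630; Q > K (proceeds reverse)

Q₀ = 1630 vs Keq = 41.98 ⇒ Q>K, reverse
Step 1:
                    J           B
  init        0.01995      0.8055
  Δ           0.09042    -0.09042
  eq           0.1104      0.7151
  solve Keq expr → x = -0.04521; check Q = 41.98
Then remove 0.205 M of B.
Step 2:
                    J           B
  init         0.1104      0.5101
  Δ          -0.02741     0.02741
  eq          0.08296      0.5375
  solve Keq expr → x = 0.0137; check Q = 41.98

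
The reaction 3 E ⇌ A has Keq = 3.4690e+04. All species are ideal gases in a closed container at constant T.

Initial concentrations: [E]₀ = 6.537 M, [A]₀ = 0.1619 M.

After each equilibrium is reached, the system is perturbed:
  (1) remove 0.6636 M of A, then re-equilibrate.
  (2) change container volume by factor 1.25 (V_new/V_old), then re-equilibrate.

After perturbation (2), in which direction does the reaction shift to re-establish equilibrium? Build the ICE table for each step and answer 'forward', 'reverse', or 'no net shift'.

Q₀ = 5.7958e-04 vs Keq = 3.4690e+04 ⇒ Q<K, forward
Step 1:
                  E         A
  I           6.537    0.1619
  C          -6.496     2.165
  E         0.04063     2.327
  solve Keq expr → x = 2.165; check Q = 3.4690e+04
Then remove 0.6636 M of A.
Step 2:
                  E         A
  I         0.04063     1.664
  C       -0.004291   0.00143
  E         0.03634     1.665
  solve Keq expr → x = 0.00143; check Q = 3.4690e+04
Then change container volume by factor 1.25 (V_new/V_old).
Step 3:
                  E         A
  I         0.02907     1.332
  C         0.00465  -0.00155
  E         0.03372     1.331
  solve Keq expr → x = -0.00155; check Q = 3.4690e+04

Direction: reverse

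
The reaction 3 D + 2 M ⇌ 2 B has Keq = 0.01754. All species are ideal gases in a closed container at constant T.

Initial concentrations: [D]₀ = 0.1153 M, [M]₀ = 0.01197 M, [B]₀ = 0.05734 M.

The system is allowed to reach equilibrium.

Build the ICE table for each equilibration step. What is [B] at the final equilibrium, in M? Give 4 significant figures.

Q₀ = 1.4971e+04 vs Keq = 0.01754 ⇒ Q>K, reverse
Step 1:
                  D         M         B
  Initial    0.1153   0.01197   0.05734
  Change    0.08479   0.05653  -0.05653
  Equil      0.2001    0.0685 8.1197e-04
  solve Keq expr → x = -0.02826; check Q = 0.01754

[B]_eq = 8.1197e-04 M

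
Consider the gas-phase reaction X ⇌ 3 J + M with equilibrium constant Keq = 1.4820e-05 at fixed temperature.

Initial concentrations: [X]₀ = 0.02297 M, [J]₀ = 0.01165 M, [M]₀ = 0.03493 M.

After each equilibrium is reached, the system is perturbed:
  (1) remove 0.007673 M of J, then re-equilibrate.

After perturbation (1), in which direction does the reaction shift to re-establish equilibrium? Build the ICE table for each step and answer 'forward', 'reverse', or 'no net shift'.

Q₀ = 2.4044e-06 vs Keq = 1.4820e-05 ⇒ Q<K, forward
Step 1:
                    X           J           M
  Initial     0.02297     0.01165     0.03493
  Change    -0.002767    0.008302    0.002767
  Equil        0.0202     0.01995      0.0377
  solve Keq expr → x = 0.002767; check Q = 1.4820e-05
Then remove 0.007673 M of J.
Step 2:
                    X           J           M
  Initial      0.0202     0.01228      0.0377
  Change    -0.002189    0.006567    0.002189
  Equil       0.01801     0.01885     0.03989
  solve Keq expr → x = 0.002189; check Q = 1.4820e-05

Direction: forward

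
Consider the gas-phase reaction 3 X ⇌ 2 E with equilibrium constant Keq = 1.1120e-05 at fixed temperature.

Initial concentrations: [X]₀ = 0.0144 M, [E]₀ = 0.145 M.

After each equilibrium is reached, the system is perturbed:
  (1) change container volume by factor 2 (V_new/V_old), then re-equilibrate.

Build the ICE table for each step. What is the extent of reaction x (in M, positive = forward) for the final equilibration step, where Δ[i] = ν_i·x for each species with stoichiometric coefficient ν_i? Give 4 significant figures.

Q₀ = 7041 vs Keq = 1.1120e-05 ⇒ Q>K, reverse
Step 1:
                  X         E
  I          0.0144     0.145
  C          0.2169   -0.1446
  E          0.2313 3.7105e-04
  solve Keq expr → x = -0.07231; check Q = 1.1120e-05
Then change container volume by factor 2 (V_new/V_old).
Step 2:
                  X         E
  I          0.1157 1.8553e-04
  C       8.1302e-05 -5.4201e-05
  E          0.1158 1.3133e-04
  solve Keq expr → x = -2.7101e-05; check Q = 1.1120e-05

x = -2.7101e-05 M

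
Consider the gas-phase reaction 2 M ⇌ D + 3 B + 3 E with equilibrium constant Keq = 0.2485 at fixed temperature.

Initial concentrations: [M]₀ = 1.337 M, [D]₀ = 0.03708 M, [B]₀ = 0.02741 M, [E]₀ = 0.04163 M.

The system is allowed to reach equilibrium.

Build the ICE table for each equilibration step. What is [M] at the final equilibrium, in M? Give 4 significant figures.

Q₀ = 3.0819e-11 vs Keq = 0.2485 ⇒ Q<K, forward
Step 1:
                    M           D           B           E
  init          1.337     0.03708     0.02741     0.04163
  Δ           -0.5639       0.282      0.8459      0.8459
  eq           0.7731       0.319      0.8733      0.8875
  solve Keq expr → x = 0.282; check Q = 0.2485

[M]_eq = 0.7731 M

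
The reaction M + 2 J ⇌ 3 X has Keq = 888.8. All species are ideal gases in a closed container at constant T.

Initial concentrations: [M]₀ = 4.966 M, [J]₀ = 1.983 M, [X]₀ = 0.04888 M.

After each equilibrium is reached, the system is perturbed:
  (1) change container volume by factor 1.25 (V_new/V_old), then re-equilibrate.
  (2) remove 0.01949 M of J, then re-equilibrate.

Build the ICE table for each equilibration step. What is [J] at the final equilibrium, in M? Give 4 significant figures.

[J]_eq = 0.06485 M

Q₀ = 5.9806e-06 vs Keq = 888.8 ⇒ Q<K, forward
Step 1:
                   M          J          X
  init         4.966      1.983    0.04888
  Δ          -0.9502       -1.9      2.851
  eq           4.016    0.08264      2.899
  solve Keq expr → x = 0.9502; check Q = 888.8
Then change container volume by factor 1.25 (V_new/V_old).
Step 2:
                   M          J          X
  init         3.213    0.06611       2.32
  Δ                0          0          0
  eq           3.213    0.06611       2.32
  solve Keq expr → x = 0; check Q = 888.8
Then remove 0.01949 M of J.
Step 3:
                   M          J          X
  init         3.213    0.04662       2.32
  Δ         0.009116    0.01823   -0.02735
  eq           3.222    0.06485      2.292
  solve Keq expr → x = -0.009116; check Q = 888.8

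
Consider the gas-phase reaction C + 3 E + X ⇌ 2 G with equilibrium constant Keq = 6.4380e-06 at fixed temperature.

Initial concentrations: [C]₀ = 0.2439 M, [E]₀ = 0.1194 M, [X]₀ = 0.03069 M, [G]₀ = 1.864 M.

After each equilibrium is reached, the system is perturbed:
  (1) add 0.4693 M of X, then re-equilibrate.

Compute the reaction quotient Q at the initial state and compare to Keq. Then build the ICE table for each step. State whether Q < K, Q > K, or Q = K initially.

Q₀ = 2.7269e+05 vs Keq = 6.4380e-06 ⇒ Q>K, reverse
Step 1:
                   C          E          X          G
  Initial     0.2439     0.1194    0.03069      1.864
  Change      0.9254      2.776     0.9254     -1.851
  Equil        1.169      2.896     0.9561    0.01322
  solve Keq expr → x = -0.9254; check Q = 6.4380e-06
Then add 0.4693 M of X.
Step 2:
                   C          E          X          G
  Initial      1.169      2.896      1.425    0.01322
  Change   -0.001434  -0.004301  -0.001434   0.002867
  Equil        1.168      2.891      1.424    0.01609
  solve Keq expr → x = 0.001434; check Q = 6.4380e-06

Q₀ = 2.7269e+05; Q > K (proceeds reverse)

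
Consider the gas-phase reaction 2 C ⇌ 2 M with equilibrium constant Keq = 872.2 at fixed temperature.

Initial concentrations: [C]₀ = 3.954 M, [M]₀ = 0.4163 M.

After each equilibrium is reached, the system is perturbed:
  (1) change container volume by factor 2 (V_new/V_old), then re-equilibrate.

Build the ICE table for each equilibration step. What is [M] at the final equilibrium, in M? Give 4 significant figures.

Q₀ = 0.01109 vs Keq = 872.2 ⇒ Q<K, forward
Step 1:
                   C          M
  Initial      3.954     0.4163
  Change      -3.811      3.811
  Equil       0.1431      4.227
  solve Keq expr → x = 1.905; check Q = 872.2
Then change container volume by factor 2 (V_new/V_old).
Step 2:
                   C          M
  Initial    0.07157      2.114
  Change           0          0
  Equil      0.07157      2.114
  solve Keq expr → x = 0; check Q = 872.2

[M]_eq = 2.114 M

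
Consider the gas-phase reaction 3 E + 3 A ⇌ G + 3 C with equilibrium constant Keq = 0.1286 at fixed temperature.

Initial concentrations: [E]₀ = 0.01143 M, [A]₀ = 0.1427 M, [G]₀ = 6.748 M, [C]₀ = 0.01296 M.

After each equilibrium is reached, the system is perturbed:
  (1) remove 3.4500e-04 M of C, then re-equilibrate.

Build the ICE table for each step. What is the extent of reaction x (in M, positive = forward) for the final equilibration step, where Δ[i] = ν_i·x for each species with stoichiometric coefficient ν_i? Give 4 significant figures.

x = 1.0978e-04 M

Q₀ = 3385 vs Keq = 0.1286 ⇒ Q>K, reverse
Step 1:
                   E          A          G          C
  init       0.01143     0.1427      6.748    0.01296
  Δ          0.01199    0.01199  -0.003997   -0.01199
  eq         0.02342     0.1547      6.744 9.6798e-04
  solve Keq expr → x = -0.003997; check Q = 0.1286
Then remove 3.4500e-04 M of C.
Step 2:
                   E          A          G          C
  init       0.02342     0.1547      6.744 6.2298e-04
  Δ       -3.2935e-04 -3.2935e-04 1.0978e-04 3.2935e-04
  eq         0.02309     0.1544      6.744 9.5233e-04
  solve Keq expr → x = 1.0978e-04; check Q = 0.1286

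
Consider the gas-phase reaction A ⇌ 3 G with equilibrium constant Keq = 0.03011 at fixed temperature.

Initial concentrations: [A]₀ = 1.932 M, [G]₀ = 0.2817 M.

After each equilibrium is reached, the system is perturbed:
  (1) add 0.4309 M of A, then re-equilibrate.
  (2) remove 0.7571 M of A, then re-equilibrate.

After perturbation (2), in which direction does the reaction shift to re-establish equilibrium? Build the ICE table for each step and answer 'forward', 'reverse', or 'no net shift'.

Q₀ = 0.01157 vs Keq = 0.03011 ⇒ Q<K, forward
Step 1:
                  A         G
  Initial     1.932    0.2817
  Change   -0.03448    0.1035
  Equil       1.898    0.3852
  solve Keq expr → x = 0.03448; check Q = 0.03011
Then add 0.4309 M of A.
Step 2:
                  A         G
  Initial     2.328    0.3852
  Change  -0.008888   0.02666
  Equil        2.32    0.4118
  solve Keq expr → x = 0.008888; check Q = 0.03011
Then remove 0.7571 M of A.
Step 3:
                  A         G
  Initial     1.562    0.4118
  Change    0.01652  -0.04955
  Equil       1.579    0.3623
  solve Keq expr → x = -0.01652; check Q = 0.03011

Direction: reverse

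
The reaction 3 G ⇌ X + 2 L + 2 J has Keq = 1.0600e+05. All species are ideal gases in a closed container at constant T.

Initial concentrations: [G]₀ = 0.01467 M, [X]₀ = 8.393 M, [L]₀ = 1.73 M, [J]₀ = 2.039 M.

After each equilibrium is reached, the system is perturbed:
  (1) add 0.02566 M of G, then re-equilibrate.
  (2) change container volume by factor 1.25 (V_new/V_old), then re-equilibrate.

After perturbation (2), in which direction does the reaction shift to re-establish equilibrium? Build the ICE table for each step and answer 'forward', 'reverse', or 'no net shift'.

Q₀ = 3.3079e+07 vs Keq = 1.0600e+05 ⇒ Q>K, reverse
Step 1:
                    G           X           L           J
  init        0.01467       8.393        1.73       2.039
  Δ           0.08093    -0.02698    -0.05395    -0.05395
  eq           0.0956       8.366       1.676       1.985
  solve Keq expr → x = -0.02698; check Q = 1.0600e+05
Then add 0.02566 M of G.
Step 2:
                    G           X           L           J
  init         0.1213       8.366       1.676       1.985
  Δ          -0.02448    0.008161     0.01632     0.01632
  eq          0.09677       8.374       1.692       2.001
  solve Keq expr → x = 0.008161; check Q = 1.0600e+05
Then change container volume by factor 1.25 (V_new/V_old).
Step 3:
                    G           X           L           J
  init        0.07742       6.699       1.354       1.601
  Δ          -0.01027    0.003425     0.00685     0.00685
  eq          0.06715       6.703       1.361       1.608
  solve Keq expr → x = 0.003425; check Q = 1.0600e+05

Direction: forward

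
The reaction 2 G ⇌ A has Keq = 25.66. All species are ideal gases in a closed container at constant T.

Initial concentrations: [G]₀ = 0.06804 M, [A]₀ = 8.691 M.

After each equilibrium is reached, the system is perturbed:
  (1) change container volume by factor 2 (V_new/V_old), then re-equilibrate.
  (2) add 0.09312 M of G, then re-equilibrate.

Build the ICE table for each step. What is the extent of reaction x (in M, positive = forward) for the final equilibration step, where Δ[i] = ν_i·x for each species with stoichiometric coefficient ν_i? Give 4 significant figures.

x = 0.04546 M

Q₀ = 1877 vs Keq = 25.66 ⇒ Q>K, reverse
Step 1:
                  G         A
  Initial   0.06804     8.691
  Change     0.5054   -0.2527
  Equil      0.5735     8.438
  solve Keq expr → x = -0.2527; check Q = 25.66
Then change container volume by factor 2 (V_new/V_old).
Step 2:
                  G         A
  Initial    0.2867     4.219
  Change      0.116  -0.05799
  Equil      0.4027     4.161
  solve Keq expr → x = -0.05799; check Q = 25.66
Then add 0.09312 M of G.
Step 3:
                  G         A
  Initial    0.4958     4.161
  Change   -0.09093   0.04546
  Equil      0.4049     4.207
  solve Keq expr → x = 0.04546; check Q = 25.66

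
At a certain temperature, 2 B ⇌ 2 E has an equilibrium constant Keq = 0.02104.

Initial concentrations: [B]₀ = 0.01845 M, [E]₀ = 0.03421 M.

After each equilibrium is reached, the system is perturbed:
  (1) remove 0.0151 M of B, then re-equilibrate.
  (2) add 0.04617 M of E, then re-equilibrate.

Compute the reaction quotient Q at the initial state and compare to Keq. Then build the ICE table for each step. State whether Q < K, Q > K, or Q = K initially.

Q₀ = 3.438; Q > K (proceeds reverse)

Q₀ = 3.438 vs Keq = 0.02104 ⇒ Q>K, reverse
Step 1:
                  B         E
  Initial   0.01845   0.03421
  Change    0.02754  -0.02754
  Equil     0.04599  0.006671
  solve Keq expr → x = -0.01377; check Q = 0.02104
Then remove 0.0151 M of B.
Step 2:
                  B         E
  Initial   0.03089  0.006671
  Change   0.001913 -0.001913
  Equil      0.0328  0.004758
  solve Keq expr → x = -9.5641e-04; check Q = 0.02104
Then add 0.04617 M of E.
Step 3:
                  B         E
  Initial    0.0328   0.05093
  Change    0.04032  -0.04032
  Equil     0.07312   0.01061
  solve Keq expr → x = -0.02016; check Q = 0.02104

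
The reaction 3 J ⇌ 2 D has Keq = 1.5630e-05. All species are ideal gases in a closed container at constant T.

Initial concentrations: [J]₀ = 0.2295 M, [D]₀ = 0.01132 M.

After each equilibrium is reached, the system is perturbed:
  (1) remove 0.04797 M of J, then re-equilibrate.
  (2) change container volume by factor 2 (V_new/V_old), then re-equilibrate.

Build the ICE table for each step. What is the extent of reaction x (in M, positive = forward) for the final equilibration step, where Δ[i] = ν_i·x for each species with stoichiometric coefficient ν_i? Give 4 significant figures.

x = -2.5431e-05 M

Q₀ = 0.0106 vs Keq = 1.5630e-05 ⇒ Q>K, reverse
Step 1:
                    J           D
  init         0.2295     0.01132
  Δ           0.01626    -0.01084
  eq           0.2458  4.8166e-04
  solve Keq expr → x = -0.005419; check Q = 1.5630e-05
Then remove 0.04797 M of J.
Step 2:
                    J           D
  init         0.1978  4.8166e-04
  Δ        2.0006e-04 -1.3337e-04
  eq            0.198  3.4829e-04
  solve Keq expr → x = -6.6686e-05; check Q = 1.5630e-05
Then change container volume by factor 2 (V_new/V_old).
Step 3:
                    J           D
  init        0.09899  1.7414e-04
  Δ        7.6294e-05 -5.0863e-05
  eq          0.09907  1.2328e-04
  solve Keq expr → x = -2.5431e-05; check Q = 1.5630e-05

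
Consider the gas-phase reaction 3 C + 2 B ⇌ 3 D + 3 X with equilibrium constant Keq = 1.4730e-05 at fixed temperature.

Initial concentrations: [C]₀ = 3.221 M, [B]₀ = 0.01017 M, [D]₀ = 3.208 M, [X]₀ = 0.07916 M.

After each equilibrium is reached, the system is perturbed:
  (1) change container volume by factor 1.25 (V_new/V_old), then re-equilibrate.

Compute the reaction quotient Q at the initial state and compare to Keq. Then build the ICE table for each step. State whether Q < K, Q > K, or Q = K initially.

Q₀ = 4.738 vs Keq = 1.4730e-05 ⇒ Q>K, reverse
Step 1:
                    C           B           D           X
  I             3.221     0.01017       3.208     0.07916
  C           0.07519     0.05013    -0.07519    -0.07519
  E             3.296      0.0603       3.133    0.003966
  solve Keq expr → x = -0.02506; check Q = 1.4730e-05
Then change container volume by factor 1.25 (V_new/V_old).
Step 2:
                    C           B           D           X
  I             2.637     0.04824       2.506    0.003173
  C       -2.3690e-04 -1.5794e-04  2.3690e-04  2.3690e-04
  E             2.637     0.04808       2.506     0.00341
  solve Keq expr → x = 7.8968e-05; check Q = 1.4730e-05

Q₀ = 4.738; Q > K (proceeds reverse)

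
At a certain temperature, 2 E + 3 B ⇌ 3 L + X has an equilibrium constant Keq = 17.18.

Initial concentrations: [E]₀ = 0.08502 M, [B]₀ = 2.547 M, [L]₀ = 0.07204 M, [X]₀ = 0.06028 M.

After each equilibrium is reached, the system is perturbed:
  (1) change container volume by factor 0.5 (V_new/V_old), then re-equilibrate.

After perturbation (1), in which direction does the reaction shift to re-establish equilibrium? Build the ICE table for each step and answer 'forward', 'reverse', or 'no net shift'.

Q₀ = 1.8870e-04 vs Keq = 17.18 ⇒ Q<K, forward
Step 1:
                  E         B         L         X
  Initial   0.08502     2.547   0.07204   0.06028
  Change   -0.08324   -0.1249    0.1249   0.04162
  Equil    0.001785     2.422    0.1969    0.1019
  solve Keq expr → x = 0.04162; check Q = 17.18
Then change container volume by factor 0.5 (V_new/V_old).
Step 2:
                  E         B         L         X
  Initial   0.00357     4.844    0.3938    0.2038
  Change  -0.001026  -0.00154   0.00154 5.1317e-04
  Equil    0.002543     4.843    0.3953    0.2043
  solve Keq expr → x = 5.1317e-04; check Q = 17.18

Direction: forward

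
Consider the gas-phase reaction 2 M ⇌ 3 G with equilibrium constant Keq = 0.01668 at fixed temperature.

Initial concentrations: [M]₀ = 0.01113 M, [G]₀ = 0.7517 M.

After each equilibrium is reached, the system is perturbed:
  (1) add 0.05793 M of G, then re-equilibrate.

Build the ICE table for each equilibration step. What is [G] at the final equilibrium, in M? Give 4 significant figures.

Q₀ = 3429 vs Keq = 0.01668 ⇒ Q>K, reverse
Step 1:
                   M          G
  I          0.01113     0.7517
  C            0.406    -0.6091
  E           0.4172     0.1426
  solve Keq expr → x = -0.203; check Q = 0.01668
Then add 0.05793 M of G.
Step 2:
                   M          G
  I           0.4172     0.2006
  C          0.03358   -0.05037
  E           0.4507     0.1502
  solve Keq expr → x = -0.01679; check Q = 0.01668

[G]_eq = 0.1502 M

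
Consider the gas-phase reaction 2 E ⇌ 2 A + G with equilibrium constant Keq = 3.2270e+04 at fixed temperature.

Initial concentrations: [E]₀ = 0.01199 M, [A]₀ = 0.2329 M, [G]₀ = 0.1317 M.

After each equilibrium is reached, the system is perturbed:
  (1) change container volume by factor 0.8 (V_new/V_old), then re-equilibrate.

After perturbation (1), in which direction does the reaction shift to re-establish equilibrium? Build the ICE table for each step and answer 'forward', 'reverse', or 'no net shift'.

Q₀ = 49.69 vs Keq = 3.2270e+04 ⇒ Q<K, forward
Step 1:
                  E         A         G
  Initial   0.01199    0.2329    0.1317
  Change   -0.01149   0.01149  0.005743
  Equil   5.0436e-04    0.2444    0.1374
  solve Keq expr → x = 0.005743; check Q = 3.2270e+04
Then change container volume by factor 0.8 (V_new/V_old).
Step 2:
                  E         A         G
  Initial 6.3045e-04    0.3055    0.1718
  Change  7.4167e-05 -7.4167e-05 -3.7083e-05
  Equil   7.0461e-04    0.3054    0.1718
  solve Keq expr → x = -3.7083e-05; check Q = 3.2270e+04

Direction: reverse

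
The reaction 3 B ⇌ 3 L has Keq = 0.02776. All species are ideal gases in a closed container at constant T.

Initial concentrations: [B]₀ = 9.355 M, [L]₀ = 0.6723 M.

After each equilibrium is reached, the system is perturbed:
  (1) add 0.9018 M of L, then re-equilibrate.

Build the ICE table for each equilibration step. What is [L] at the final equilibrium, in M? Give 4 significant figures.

Q₀ = 3.7116e-04 vs Keq = 0.02776 ⇒ Q<K, forward
Step 1:
                  B         L
  Initial     9.355    0.6723
  Change     -1.658     1.658
  Equil       7.697     2.331
  solve Keq expr → x = 0.5527; check Q = 0.02776
Then add 0.9018 M of L.
Step 2:
                  B         L
  Initial     7.697     3.232
  Change     0.6922   -0.6922
  Equil       8.389      2.54
  solve Keq expr → x = -0.2307; check Q = 0.02776

[L]_eq = 2.54 M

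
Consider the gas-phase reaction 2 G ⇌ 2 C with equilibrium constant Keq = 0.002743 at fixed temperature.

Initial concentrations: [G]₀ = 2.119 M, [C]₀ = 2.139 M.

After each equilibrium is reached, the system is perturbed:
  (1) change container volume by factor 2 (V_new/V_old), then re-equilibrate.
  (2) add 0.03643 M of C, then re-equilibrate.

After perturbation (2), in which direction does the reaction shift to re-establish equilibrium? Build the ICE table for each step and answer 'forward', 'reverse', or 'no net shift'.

Q₀ = 1.019 vs Keq = 0.002743 ⇒ Q>K, reverse
Step 1:
                    G           C
  init          2.119       2.139
  Δ             1.927      -1.927
  eq            4.046      0.2119
  solve Keq expr → x = -0.9635; check Q = 0.002743
Then change container volume by factor 2 (V_new/V_old).
Step 2:
                    G           C
  init          2.023       0.106
  Δ                 0           0
  eq            2.023       0.106
  solve Keq expr → x = 0; check Q = 0.002743
Then add 0.03643 M of C.
Step 3:
                    G           C
  init          2.023      0.1424
  Δ           0.03462    -0.03462
  eq            2.058      0.1078
  solve Keq expr → x = -0.01731; check Q = 0.002743

Direction: reverse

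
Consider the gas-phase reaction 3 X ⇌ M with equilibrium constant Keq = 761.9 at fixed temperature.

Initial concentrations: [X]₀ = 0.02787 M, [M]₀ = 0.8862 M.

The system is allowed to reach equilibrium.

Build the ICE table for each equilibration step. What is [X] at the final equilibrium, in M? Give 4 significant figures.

Q₀ = 4.0937e+04 vs Keq = 761.9 ⇒ Q>K, reverse
Step 1:
                    X           M
  I           0.02787      0.8862
  C           0.07628    -0.02543
  E            0.1042      0.8608
  solve Keq expr → x = -0.02543; check Q = 761.9

[X]_eq = 0.1042 M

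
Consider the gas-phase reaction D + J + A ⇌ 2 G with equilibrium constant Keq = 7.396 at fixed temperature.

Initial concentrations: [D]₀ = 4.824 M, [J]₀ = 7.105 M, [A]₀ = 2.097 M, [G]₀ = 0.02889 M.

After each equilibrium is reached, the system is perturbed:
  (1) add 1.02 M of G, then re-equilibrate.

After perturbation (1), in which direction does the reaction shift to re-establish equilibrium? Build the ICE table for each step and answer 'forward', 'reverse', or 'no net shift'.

Direction: reverse

Q₀ = 1.1612e-05 vs Keq = 7.396 ⇒ Q<K, forward
Step 1:
                    D           J           A           G
  Initial       4.824       7.105       2.097     0.02889
  Change       -1.955      -1.955      -1.955        3.91
  Equil         2.869        5.15       0.142       3.939
  solve Keq expr → x = 1.955; check Q = 7.396
Then add 1.02 M of G.
Step 2:
                    D           J           A           G
  Initial       2.869        5.15       0.142       4.959
  Change      0.06428     0.06428     0.06428     -0.1286
  Equil         2.933       5.214      0.2063        4.83
  solve Keq expr → x = -0.06428; check Q = 7.396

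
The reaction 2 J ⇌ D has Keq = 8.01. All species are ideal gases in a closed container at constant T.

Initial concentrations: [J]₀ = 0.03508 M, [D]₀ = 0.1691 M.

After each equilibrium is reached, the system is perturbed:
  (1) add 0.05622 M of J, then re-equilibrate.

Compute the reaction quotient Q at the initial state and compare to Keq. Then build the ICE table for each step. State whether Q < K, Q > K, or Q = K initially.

Q₀ = 137.4; Q > K (proceeds reverse)

Q₀ = 137.4 vs Keq = 8.01 ⇒ Q>K, reverse
Step 1:
                    J           D
  I           0.03508      0.1691
  C           0.08951    -0.04476
  E            0.1246      0.1243
  solve Keq expr → x = -0.04476; check Q = 8.01
Then add 0.05622 M of J.
Step 2:
                    J           D
  I            0.1808      0.1243
  C          -0.04534     0.02267
  E            0.1355       0.147
  solve Keq expr → x = 0.02267; check Q = 8.01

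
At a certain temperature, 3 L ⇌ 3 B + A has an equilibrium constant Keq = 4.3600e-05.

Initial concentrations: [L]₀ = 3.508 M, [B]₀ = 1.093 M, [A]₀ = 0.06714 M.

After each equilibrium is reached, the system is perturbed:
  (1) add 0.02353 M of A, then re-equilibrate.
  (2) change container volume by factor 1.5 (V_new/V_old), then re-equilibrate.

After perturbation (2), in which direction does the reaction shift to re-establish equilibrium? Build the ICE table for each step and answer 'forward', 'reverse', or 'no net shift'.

Direction: forward

Q₀ = 0.002031 vs Keq = 4.3600e-05 ⇒ Q>K, reverse
Step 1:
                  L         B         A
  init        3.508     1.093   0.06714
  Δ          0.1923   -0.1923  -0.06412
  eq            3.7    0.9007  0.003024
  solve Keq expr → x = -0.06412; check Q = 4.3600e-05
Then add 0.02353 M of A.
Step 2:
                  L         B         A
  init          3.7    0.9007   0.02655
  Δ         0.06756  -0.06756  -0.02252
  eq          3.768    0.8331  0.004034
  solve Keq expr → x = -0.02252; check Q = 4.3600e-05
Then change container volume by factor 1.5 (V_new/V_old).
Step 3:
                  L         B         A
  init        2.512    0.5554  0.002689
  Δ        -0.00374   0.00374  0.001247
  eq          2.508    0.5591  0.003936
  solve Keq expr → x = 0.001247; check Q = 4.3600e-05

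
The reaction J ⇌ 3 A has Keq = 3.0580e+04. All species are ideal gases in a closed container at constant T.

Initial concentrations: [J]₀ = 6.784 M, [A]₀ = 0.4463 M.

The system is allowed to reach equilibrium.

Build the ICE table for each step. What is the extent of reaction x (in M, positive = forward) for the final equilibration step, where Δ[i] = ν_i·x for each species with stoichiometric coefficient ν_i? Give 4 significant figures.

x = 6.522 M

Q₀ = 0.0131 vs Keq = 3.0580e+04 ⇒ Q<K, forward
Step 1:
                  J         A
  Initial     6.784    0.4463
  Change     -6.522     19.57
  Equil      0.2621     20.01
  solve Keq expr → x = 6.522; check Q = 3.0580e+04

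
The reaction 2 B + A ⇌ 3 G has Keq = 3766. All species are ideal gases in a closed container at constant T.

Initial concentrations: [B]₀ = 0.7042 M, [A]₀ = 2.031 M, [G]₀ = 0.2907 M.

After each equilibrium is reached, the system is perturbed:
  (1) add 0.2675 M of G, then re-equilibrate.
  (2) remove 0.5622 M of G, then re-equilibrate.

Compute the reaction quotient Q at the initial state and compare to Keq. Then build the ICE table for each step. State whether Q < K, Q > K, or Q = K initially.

Q₀ = 0.02439; Q < K (proceeds forward)

Q₀ = 0.02439 vs Keq = 3766 ⇒ Q<K, forward
Step 1:
                   B          A          G
  init        0.7042      2.031     0.2907
  Δ          -0.6852    -0.3426      1.028
  eq         0.01899      1.688      1.319
  solve Keq expr → x = 0.3426; check Q = 3766
Then add 0.2675 M of G.
Step 2:
                   B          A          G
  init       0.01899      1.688      1.586
  Δ         0.005833   0.002917   -0.00875
  eq         0.02482      1.691      1.577
  solve Keq expr → x = -0.002917; check Q = 3766
Then remove 0.5622 M of G.
Step 3:
                   B          A          G
  init       0.02482      1.691      1.015
  Δ         -0.01165  -0.005826    0.01748
  eq         0.01317      1.685      1.033
  solve Keq expr → x = 0.005826; check Q = 3766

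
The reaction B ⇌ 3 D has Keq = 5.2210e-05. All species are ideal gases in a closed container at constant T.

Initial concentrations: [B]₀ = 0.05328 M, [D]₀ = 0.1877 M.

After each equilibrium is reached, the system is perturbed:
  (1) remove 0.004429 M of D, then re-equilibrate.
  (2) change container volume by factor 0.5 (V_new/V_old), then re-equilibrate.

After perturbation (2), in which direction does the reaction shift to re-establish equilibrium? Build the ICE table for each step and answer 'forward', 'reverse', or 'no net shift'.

Q₀ = 0.1241 vs Keq = 5.2210e-05 ⇒ Q>K, reverse
Step 1:
                    B           D
  init        0.05328      0.1877
  Δ            0.0566     -0.1698
  eq           0.1099      0.0179
  solve Keq expr → x = -0.0566; check Q = 5.2210e-05
Then remove 0.004429 M of D.
Step 2:
                    B           D
  init         0.1099     0.01347
  Δ          -0.00145     0.00435
  eq           0.1084     0.01782
  solve Keq expr → x = 0.00145; check Q = 5.2210e-05
Then change container volume by factor 0.5 (V_new/V_old).
Step 3:
                    B           D
  init         0.2169     0.03564
  Δ          0.004347    -0.01304
  eq           0.2212      0.0226
  solve Keq expr → x = -0.004347; check Q = 5.2210e-05

Direction: reverse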